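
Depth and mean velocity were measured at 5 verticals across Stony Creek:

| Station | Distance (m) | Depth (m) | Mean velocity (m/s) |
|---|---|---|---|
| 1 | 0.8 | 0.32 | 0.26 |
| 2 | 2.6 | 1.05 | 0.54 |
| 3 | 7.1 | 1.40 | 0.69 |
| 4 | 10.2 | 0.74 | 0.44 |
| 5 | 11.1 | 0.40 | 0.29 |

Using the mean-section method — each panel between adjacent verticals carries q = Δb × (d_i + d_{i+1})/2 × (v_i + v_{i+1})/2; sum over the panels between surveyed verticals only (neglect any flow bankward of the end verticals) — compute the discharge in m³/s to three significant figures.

Panel 1-2: Δb = 1.8 m, d̄ = (0.32+1.05)/2 = 0.685, v̄ = (0.26+0.54)/2 = 0.4 → q = 1.8×0.685×0.4 = 0.4932 m³/s
Panel 2-3: Δb = 4.5 m, d̄ = (1.05+1.40)/2 = 1.225, v̄ = (0.54+0.69)/2 = 0.615 → q = 4.5×1.225×0.615 = 3.390 m³/s
Panel 3-4: Δb = 3.1 m, d̄ = (1.40+0.74)/2 = 1.07, v̄ = (0.69+0.44)/2 = 0.565 → q = 3.1×1.07×0.565 = 1.874 m³/s
Panel 4-5: Δb = 0.9 m, d̄ = (0.74+0.40)/2 = 0.57, v̄ = (0.44+0.29)/2 = 0.365 → q = 0.9×0.57×0.365 = 0.1872 m³/s
Q = Σ q = 5.945 m³/s

5.94 m³/s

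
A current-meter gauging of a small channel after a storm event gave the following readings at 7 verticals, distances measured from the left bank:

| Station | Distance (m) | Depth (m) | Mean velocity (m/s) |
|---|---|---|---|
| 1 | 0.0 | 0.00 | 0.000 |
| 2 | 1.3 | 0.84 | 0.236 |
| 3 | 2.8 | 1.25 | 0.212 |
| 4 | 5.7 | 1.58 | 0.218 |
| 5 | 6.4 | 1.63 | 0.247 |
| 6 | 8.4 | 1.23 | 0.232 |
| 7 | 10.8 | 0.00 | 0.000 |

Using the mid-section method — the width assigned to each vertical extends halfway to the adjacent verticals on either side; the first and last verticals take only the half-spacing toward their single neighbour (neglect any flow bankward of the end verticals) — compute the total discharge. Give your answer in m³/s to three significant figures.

w_2 = (2.8 − 0.0)/2 = 1.4 m; q_2 = 0.236 × 0.84 × 1.4 = 0.2775 m³/s
w_3 = (5.7 − 1.3)/2 = 2.2 m; q_3 = 0.212 × 1.25 × 2.2 = 0.5830 m³/s
w_4 = (6.4 − 2.8)/2 = 1.8 m; q_4 = 0.218 × 1.58 × 1.8 = 0.6200 m³/s
w_5 = (8.4 − 5.7)/2 = 1.35 m; q_5 = 0.247 × 1.63 × 1.35 = 0.5435 m³/s
w_6 = (10.8 − 6.4)/2 = 2.2 m; q_6 = 0.232 × 1.23 × 2.2 = 0.6278 m³/s
Stations 1, 7 contribute zero (depth or velocity is 0).
Q = Σ qᵢ = 2.652 m³/s

2.65 m³/s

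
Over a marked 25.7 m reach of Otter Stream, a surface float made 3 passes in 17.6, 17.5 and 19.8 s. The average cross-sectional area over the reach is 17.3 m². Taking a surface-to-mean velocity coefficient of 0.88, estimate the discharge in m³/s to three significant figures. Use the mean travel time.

21.4 m³/s

t̄ = (17.6 + 17.5 + 19.8) / 3 = 18.3 s
v_surface = L / t̄ = 25.7 / 18.3 = 1.404 m/s
v_mean = 0.88 × 1.404 = 1.236 m/s
Q = A × v_mean = 17.3 × 1.236 = 21.38 m³/s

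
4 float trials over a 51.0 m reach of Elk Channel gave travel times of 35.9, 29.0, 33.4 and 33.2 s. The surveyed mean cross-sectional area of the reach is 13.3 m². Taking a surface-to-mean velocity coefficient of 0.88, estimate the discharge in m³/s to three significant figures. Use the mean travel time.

t̄ = (35.9 + 29.0 + 33.4 + 33.2) / 4 = 32.875 s
v_surface = L / t̄ = 51.0 / 32.875 = 1.551 m/s
v_mean = 0.88 × 1.551 = 1.365 m/s
Q = A × v_mean = 13.3 × 1.365 = 18.16 m³/s

18.2 m³/s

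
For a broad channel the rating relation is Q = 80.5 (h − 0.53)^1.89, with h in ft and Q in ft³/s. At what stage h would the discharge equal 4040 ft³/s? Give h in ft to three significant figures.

h − h₀ = (Q/C)^(1/b) = (4040/80.5)^(1/1.89) = 7.939 ft
h = 0.53 + 7.939 = 8.469 ft

8.47 ft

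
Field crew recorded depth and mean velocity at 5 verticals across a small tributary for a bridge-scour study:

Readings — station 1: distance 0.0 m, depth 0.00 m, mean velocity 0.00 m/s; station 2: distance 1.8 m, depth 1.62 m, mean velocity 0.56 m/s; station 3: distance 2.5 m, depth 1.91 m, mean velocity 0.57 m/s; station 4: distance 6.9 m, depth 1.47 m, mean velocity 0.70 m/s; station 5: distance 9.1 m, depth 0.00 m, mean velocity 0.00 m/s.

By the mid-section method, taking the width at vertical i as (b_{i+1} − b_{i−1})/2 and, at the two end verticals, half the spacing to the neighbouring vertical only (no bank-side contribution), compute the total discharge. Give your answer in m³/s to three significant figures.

7.31 m³/s

w_2 = (2.5 − 0.0)/2 = 1.25 m; q_2 = 0.56 × 1.62 × 1.25 = 1.134 m³/s
w_3 = (6.9 − 1.8)/2 = 2.55 m; q_3 = 0.57 × 1.91 × 2.55 = 2.776 m³/s
w_4 = (9.1 − 2.5)/2 = 3.3 m; q_4 = 0.70 × 1.47 × 3.3 = 3.396 m³/s
Stations 1, 5 contribute zero (depth or velocity is 0).
Q = Σ qᵢ = 7.306 m³/s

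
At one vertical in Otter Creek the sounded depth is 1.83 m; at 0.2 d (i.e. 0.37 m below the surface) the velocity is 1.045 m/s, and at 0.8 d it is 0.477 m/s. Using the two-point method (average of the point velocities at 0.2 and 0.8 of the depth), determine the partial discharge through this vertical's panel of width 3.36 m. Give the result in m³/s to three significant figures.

v̄ = (1.045 + 0.477) / 2 = 0.7610 m/s
q = v̄ × d × w = 0.7610 × 1.83 × 3.36 = 4.679 m³/s

4.68 m³/s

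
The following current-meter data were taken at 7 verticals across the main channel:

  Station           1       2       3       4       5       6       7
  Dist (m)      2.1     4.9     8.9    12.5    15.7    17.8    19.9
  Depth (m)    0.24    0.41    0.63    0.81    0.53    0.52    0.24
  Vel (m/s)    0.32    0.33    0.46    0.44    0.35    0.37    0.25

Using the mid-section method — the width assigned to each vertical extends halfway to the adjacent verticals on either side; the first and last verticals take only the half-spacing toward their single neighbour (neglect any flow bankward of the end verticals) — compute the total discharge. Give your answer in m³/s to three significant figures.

3.84 m³/s

w_1 = (4.9 − 2.1)/2 = 1.4 m; q_1 = 0.32 × 0.24 × 1.4 = 0.1075 m³/s
w_2 = (8.9 − 2.1)/2 = 3.4 m; q_2 = 0.33 × 0.41 × 3.4 = 0.4600 m³/s
w_3 = (12.5 − 4.9)/2 = 3.8 m; q_3 = 0.46 × 0.63 × 3.8 = 1.101 m³/s
w_4 = (15.7 − 8.9)/2 = 3.4 m; q_4 = 0.44 × 0.81 × 3.4 = 1.212 m³/s
w_5 = (17.8 − 12.5)/2 = 2.65 m; q_5 = 0.35 × 0.53 × 2.65 = 0.4916 m³/s
w_6 = (19.9 − 15.7)/2 = 2.1 m; q_6 = 0.37 × 0.52 × 2.1 = 0.4040 m³/s
w_7 = (19.9 − 17.8)/2 = 1.05 m; q_7 = 0.25 × 0.24 × 1.05 = 0.06300 m³/s
Q = Σ qᵢ = 3.839 m³/s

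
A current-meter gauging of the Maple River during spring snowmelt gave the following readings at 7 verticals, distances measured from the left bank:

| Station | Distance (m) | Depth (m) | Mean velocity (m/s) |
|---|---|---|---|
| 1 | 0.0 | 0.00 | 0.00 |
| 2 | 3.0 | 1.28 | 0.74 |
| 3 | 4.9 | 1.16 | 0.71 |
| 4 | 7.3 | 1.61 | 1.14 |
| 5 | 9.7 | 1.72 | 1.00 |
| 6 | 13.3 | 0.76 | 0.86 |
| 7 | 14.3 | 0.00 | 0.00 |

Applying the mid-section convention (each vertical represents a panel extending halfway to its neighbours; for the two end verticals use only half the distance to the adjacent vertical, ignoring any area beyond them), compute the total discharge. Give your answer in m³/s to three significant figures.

15.2 m³/s

w_2 = (4.9 − 0.0)/2 = 2.45 m; q_2 = 0.74 × 1.28 × 2.45 = 2.321 m³/s
w_3 = (7.3 − 3.0)/2 = 2.15 m; q_3 = 0.71 × 1.16 × 2.15 = 1.771 m³/s
w_4 = (9.7 − 4.9)/2 = 2.4 m; q_4 = 1.14 × 1.61 × 2.4 = 4.405 m³/s
w_5 = (13.3 − 7.3)/2 = 3 m; q_5 = 1.00 × 1.72 × 3 = 5.160 m³/s
w_6 = (14.3 − 9.7)/2 = 2.3 m; q_6 = 0.86 × 0.76 × 2.3 = 1.503 m³/s
Stations 1, 7 contribute zero (depth or velocity is 0).
Q = Σ qᵢ = 15.16 m³/s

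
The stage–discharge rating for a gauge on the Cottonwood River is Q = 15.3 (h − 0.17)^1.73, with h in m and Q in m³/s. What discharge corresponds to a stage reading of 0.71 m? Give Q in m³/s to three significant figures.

Q = 15.3 × (0.71 − 0.17)^1.73 = 15.3 × 0.54^1.73 = 5.269 m³/s

5.27 m³/s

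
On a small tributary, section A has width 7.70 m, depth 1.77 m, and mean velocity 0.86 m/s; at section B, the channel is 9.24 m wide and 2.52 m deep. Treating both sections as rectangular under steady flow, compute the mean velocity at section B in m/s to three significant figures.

0.503 m/s

Q = A₁V₁ = (7.70×1.77) × 0.86 = 11.72 m³/s
A₂ = 9.24 × 2.52 = 23.28 m²
V₂ = Q/A₂ = 11.72/23.28 = 0.5034 m/s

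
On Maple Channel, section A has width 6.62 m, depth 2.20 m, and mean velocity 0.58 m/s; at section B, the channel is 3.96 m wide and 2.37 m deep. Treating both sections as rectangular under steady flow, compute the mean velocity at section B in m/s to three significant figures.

Q = A₁V₁ = (6.62×2.20) × 0.58 = 8.447 m³/s
A₂ = 3.96 × 2.37 = 9.385 m²
V₂ = Q/A₂ = 8.447/9.385 = 0.9000 m/s

0.900 m/s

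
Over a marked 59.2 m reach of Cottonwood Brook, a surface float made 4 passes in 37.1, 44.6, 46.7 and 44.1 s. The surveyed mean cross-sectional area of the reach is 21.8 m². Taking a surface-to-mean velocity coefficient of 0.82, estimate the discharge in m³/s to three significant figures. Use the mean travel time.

t̄ = (37.1 + 44.6 + 46.7 + 44.1) / 4 = 43.125 s
v_surface = L / t̄ = 59.2 / 43.125 = 1.373 m/s
v_mean = 0.82 × 1.373 = 1.126 m/s
Q = A × v_mean = 21.8 × 1.126 = 24.54 m³/s

24.5 m³/s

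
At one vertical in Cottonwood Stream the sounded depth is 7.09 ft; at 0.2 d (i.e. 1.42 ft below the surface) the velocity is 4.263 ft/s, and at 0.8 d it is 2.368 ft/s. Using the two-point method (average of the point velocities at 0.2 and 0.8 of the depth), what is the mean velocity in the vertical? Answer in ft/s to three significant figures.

3.32 ft/s

v̄ = (4.263 + 2.368) / 2 = 3.316 ft/s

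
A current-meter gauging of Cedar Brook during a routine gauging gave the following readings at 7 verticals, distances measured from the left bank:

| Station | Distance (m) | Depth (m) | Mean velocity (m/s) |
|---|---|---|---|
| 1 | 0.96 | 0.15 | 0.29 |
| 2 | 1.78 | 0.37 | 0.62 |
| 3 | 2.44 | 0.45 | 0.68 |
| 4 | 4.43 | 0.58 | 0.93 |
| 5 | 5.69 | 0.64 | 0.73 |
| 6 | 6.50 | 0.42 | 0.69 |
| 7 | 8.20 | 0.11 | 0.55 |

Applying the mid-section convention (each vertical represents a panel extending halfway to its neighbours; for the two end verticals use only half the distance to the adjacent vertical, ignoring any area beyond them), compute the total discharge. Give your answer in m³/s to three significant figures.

w_1 = (1.78 − 0.96)/2 = 0.41 m; q_1 = 0.29 × 0.15 × 0.41 = 0.01784 m³/s
w_2 = (2.44 − 0.96)/2 = 0.74 m; q_2 = 0.62 × 0.37 × 0.74 = 0.1698 m³/s
w_3 = (4.43 − 1.78)/2 = 1.325 m; q_3 = 0.68 × 0.45 × 1.325 = 0.4055 m³/s
w_4 = (5.69 − 2.44)/2 = 1.625 m; q_4 = 0.93 × 0.58 × 1.625 = 0.8765 m³/s
w_5 = (6.50 − 4.43)/2 = 1.035 m; q_5 = 0.73 × 0.64 × 1.035 = 0.4836 m³/s
w_6 = (8.20 − 5.69)/2 = 1.255 m; q_6 = 0.69 × 0.42 × 1.255 = 0.3637 m³/s
w_7 = (8.20 − 6.50)/2 = 0.85 m; q_7 = 0.55 × 0.11 × 0.85 = 0.05143 m³/s
Q = Σ qᵢ = 2.368 m³/s

2.37 m³/s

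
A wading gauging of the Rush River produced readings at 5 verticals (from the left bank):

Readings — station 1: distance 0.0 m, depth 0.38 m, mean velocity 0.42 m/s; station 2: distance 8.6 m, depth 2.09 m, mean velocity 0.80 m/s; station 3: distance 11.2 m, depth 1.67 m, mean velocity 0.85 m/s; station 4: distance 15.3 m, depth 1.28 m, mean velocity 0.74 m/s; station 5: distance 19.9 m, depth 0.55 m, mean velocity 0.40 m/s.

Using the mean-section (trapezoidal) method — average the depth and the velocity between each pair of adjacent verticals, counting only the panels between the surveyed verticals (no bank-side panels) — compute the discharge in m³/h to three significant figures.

63800 m³/h

Panel 1-2: Δb = 8.6 m, d̄ = (0.38+2.09)/2 = 1.235, v̄ = (0.42+0.80)/2 = 0.61 → q = 8.6×1.235×0.61 = 6.479 m³/s
Panel 2-3: Δb = 2.6 m, d̄ = (2.09+1.67)/2 = 1.88, v̄ = (0.80+0.85)/2 = 0.825 → q = 2.6×1.88×0.825 = 4.033 m³/s
Panel 3-4: Δb = 4.1 m, d̄ = (1.67+1.28)/2 = 1.475, v̄ = (0.85+0.74)/2 = 0.795 → q = 4.1×1.475×0.795 = 4.808 m³/s
Panel 4-5: Δb = 4.6 m, d̄ = (1.28+0.55)/2 = 0.915, v̄ = (0.74+0.40)/2 = 0.57 → q = 4.6×0.915×0.57 = 2.399 m³/s
Q = Σ q = 17.72 m³/s
= 17.72 × 3600 = 63790 m³/h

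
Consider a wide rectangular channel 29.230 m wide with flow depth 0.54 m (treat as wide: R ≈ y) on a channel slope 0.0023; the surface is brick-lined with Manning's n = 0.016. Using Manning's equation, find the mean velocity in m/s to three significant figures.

A = b·y = 29.230 × 0.54 = 15.78 m²
Wide channel: R ≈ y = 0.54 m
Q = (1/n)·A·R^(2/3)·S^(1/2) = (1/0.016) × 15.78 × 0.5400^(2/3) × 0.0023^(1/2) = 31.37 m³/s
V = Q/A = 31.37/15.78 = 1.988 m/s

1.99 m/s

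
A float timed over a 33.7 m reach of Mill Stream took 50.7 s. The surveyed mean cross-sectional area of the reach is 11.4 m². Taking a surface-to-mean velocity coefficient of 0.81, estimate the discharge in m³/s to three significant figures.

6.14 m³/s

v_surface = L / t̄ = 33.7 / 50.7 = 0.6647 m/s
v_mean = 0.81 × 0.6647 = 0.5384 m/s
Q = A × v_mean = 11.4 × 0.5384 = 6.138 m³/s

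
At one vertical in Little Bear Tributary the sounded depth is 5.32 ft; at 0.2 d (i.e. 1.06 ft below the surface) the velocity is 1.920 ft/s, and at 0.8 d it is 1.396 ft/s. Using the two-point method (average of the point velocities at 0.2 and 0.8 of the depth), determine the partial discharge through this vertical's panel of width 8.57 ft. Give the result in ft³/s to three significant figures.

75.6 ft³/s

v̄ = (1.920 + 1.396) / 2 = 1.658 ft/s
q = v̄ × d × w = 1.658 × 5.32 × 8.57 = 75.59 ft³/s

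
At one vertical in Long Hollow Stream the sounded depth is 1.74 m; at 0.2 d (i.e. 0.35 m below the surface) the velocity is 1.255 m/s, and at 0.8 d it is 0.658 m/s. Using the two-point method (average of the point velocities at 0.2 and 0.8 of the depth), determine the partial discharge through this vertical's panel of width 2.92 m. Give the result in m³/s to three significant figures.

4.86 m³/s

v̄ = (1.255 + 0.658) / 2 = 0.9565 m/s
q = v̄ × d × w = 0.9565 × 1.74 × 2.92 = 4.860 m³/s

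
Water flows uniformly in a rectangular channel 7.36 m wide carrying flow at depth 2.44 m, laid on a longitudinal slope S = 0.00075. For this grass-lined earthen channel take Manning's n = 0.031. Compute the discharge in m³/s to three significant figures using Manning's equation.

A = b·y = 7.36 × 2.44 = 17.96 m²
P = b + 2y = 7.36 + 2×2.44 = 12.24 m
R = A/P = 17.96/12.24 = 1.467 m
Q = (1/n)·A·R^(2/3)·S^(1/2) = (1/0.031) × 17.96 × 1.467^(2/3) × 0.00075^(1/2) = 20.48 m³/s

20.5 m³/s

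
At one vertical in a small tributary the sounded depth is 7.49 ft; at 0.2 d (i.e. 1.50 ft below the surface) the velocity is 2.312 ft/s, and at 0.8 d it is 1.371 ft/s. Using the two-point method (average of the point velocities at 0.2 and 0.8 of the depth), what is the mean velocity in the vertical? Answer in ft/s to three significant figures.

1.84 ft/s

v̄ = (2.312 + 1.371) / 2 = 1.842 ft/s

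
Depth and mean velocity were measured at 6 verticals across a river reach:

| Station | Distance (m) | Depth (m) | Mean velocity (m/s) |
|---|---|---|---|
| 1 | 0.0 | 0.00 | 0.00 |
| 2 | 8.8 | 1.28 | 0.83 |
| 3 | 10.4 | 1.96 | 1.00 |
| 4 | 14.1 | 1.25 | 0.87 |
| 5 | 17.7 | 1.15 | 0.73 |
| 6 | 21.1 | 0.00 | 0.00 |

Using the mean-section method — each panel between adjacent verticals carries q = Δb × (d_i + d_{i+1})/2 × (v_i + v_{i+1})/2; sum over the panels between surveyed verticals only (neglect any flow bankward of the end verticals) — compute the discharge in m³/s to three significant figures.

14.4 m³/s

Panel 1-2: Δb = 8.8 m, d̄ = (0.00+1.28)/2 = 0.64, v̄ = (0.00+0.83)/2 = 0.415 → q = 8.8×0.64×0.415 = 2.337 m³/s
Panel 2-3: Δb = 1.6 m, d̄ = (1.28+1.96)/2 = 1.62, v̄ = (0.83+1.00)/2 = 0.915 → q = 1.6×1.62×0.915 = 2.372 m³/s
Panel 3-4: Δb = 3.7 m, d̄ = (1.96+1.25)/2 = 1.605, v̄ = (1.00+0.87)/2 = 0.935 → q = 3.7×1.605×0.935 = 5.552 m³/s
Panel 4-5: Δb = 3.6 m, d̄ = (1.25+1.15)/2 = 1.2, v̄ = (0.87+0.73)/2 = 0.8 → q = 3.6×1.2×0.8 = 3.456 m³/s
Panel 5-6: Δb = 3.4 m, d̄ = (1.15+0.00)/2 = 0.575, v̄ = (0.73+0.00)/2 = 0.365 → q = 3.4×0.575×0.365 = 0.7136 m³/s
Q = Σ q = 14.43 m³/s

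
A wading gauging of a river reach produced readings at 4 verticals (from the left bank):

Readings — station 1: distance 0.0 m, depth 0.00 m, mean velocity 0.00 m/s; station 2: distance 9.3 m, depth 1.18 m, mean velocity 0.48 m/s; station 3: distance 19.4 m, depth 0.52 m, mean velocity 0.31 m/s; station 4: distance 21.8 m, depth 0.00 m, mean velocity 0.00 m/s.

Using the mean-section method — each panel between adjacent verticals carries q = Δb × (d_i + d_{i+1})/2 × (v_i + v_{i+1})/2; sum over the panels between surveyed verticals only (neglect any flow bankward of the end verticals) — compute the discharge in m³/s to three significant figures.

4.80 m³/s

Panel 1-2: Δb = 9.3 m, d̄ = (0.00+1.18)/2 = 0.59, v̄ = (0.00+0.48)/2 = 0.24 → q = 9.3×0.59×0.24 = 1.317 m³/s
Panel 2-3: Δb = 10.1 m, d̄ = (1.18+0.52)/2 = 0.85, v̄ = (0.48+0.31)/2 = 0.395 → q = 10.1×0.85×0.395 = 3.391 m³/s
Panel 3-4: Δb = 2.4 m, d̄ = (0.52+0.00)/2 = 0.26, v̄ = (0.31+0.00)/2 = 0.155 → q = 2.4×0.26×0.155 = 0.09672 m³/s
Q = Σ q = 4.805 m³/s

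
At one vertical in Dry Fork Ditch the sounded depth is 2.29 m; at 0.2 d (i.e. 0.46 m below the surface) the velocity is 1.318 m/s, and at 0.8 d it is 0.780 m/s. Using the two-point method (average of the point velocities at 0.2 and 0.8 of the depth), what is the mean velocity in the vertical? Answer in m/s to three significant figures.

v̄ = (1.318 + 0.780) / 2 = 1.049 m/s

1.05 m/s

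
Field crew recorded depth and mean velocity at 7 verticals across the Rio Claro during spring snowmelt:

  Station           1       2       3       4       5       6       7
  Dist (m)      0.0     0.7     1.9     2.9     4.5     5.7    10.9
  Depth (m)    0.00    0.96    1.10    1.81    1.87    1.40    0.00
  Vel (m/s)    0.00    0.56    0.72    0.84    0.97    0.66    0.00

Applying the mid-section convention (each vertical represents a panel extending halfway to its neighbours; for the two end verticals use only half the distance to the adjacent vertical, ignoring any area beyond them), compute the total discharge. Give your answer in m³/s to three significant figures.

w_2 = (1.9 − 0.0)/2 = 0.95 m; q_2 = 0.56 × 0.96 × 0.95 = 0.5107 m³/s
w_3 = (2.9 − 0.7)/2 = 1.1 m; q_3 = 0.72 × 1.10 × 1.1 = 0.8712 m³/s
w_4 = (4.5 − 1.9)/2 = 1.3 m; q_4 = 0.84 × 1.81 × 1.3 = 1.977 m³/s
w_5 = (5.7 − 2.9)/2 = 1.4 m; q_5 = 0.97 × 1.87 × 1.4 = 2.539 m³/s
w_6 = (10.9 − 4.5)/2 = 3.2 m; q_6 = 0.66 × 1.40 × 3.2 = 2.957 m³/s
Stations 1, 7 contribute zero (depth or velocity is 0).
Q = Σ qᵢ = 8.855 m³/s

8.85 m³/s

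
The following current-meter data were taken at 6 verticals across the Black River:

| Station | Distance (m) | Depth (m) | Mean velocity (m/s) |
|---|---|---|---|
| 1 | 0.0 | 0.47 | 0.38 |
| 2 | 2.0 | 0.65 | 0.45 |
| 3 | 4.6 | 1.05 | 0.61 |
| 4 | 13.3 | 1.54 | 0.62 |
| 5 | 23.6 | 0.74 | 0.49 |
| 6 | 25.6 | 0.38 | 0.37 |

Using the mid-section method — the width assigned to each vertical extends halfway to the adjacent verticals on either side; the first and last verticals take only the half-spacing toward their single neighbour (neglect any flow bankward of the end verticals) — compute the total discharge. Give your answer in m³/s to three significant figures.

w_1 = (2.0 − 0.0)/2 = 1 m; q_1 = 0.38 × 0.47 × 1 = 0.1786 m³/s
w_2 = (4.6 − 0.0)/2 = 2.3 m; q_2 = 0.45 × 0.65 × 2.3 = 0.6728 m³/s
w_3 = (13.3 − 2.0)/2 = 5.65 m; q_3 = 0.61 × 1.05 × 5.65 = 3.619 m³/s
w_4 = (23.6 − 4.6)/2 = 9.5 m; q_4 = 0.62 × 1.54 × 9.5 = 9.071 m³/s
w_5 = (25.6 − 13.3)/2 = 6.15 m; q_5 = 0.49 × 0.74 × 6.15 = 2.230 m³/s
w_6 = (25.6 − 23.6)/2 = 1 m; q_6 = 0.37 × 0.38 × 1 = 0.1406 m³/s
Q = Σ qᵢ = 15.91 m³/s

15.9 m³/s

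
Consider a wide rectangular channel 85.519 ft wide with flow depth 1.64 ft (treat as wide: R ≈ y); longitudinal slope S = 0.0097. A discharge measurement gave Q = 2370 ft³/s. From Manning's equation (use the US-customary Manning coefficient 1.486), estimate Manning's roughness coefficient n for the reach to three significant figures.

A = b·y = 85.519 × 1.64 = 140.3 ft²
Wide channel: R ≈ y = 1.64 ft
n = (1.486/Q)·A·R^(2/3)·S^(1/2) = (1.486/2370) × 140.3 × 1.391 × 0.09849 = 0.01204

0.0120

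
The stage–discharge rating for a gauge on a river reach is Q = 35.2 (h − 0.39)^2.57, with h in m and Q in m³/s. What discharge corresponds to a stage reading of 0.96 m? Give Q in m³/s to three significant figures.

8.30 m³/s

Q = 35.2 × (0.96 − 0.39)^2.57 = 35.2 × 0.57^2.57 = 8.301 m³/s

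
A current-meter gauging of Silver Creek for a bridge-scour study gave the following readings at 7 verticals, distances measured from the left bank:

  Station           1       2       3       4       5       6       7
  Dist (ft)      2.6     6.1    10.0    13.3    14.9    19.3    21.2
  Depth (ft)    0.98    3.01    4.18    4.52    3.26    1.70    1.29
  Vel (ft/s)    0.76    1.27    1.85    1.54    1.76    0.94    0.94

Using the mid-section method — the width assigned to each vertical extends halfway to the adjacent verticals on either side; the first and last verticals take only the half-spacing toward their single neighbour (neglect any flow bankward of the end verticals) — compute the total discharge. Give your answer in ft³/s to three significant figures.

w_1 = (6.1 − 2.6)/2 = 1.75 ft; q_1 = 0.76 × 0.98 × 1.75 = 1.303 ft³/s
w_2 = (10.0 − 2.6)/2 = 3.7 ft; q_2 = 1.27 × 3.01 × 3.7 = 14.14 ft³/s
w_3 = (13.3 − 6.1)/2 = 3.6 ft; q_3 = 1.85 × 4.18 × 3.6 = 27.84 ft³/s
w_4 = (14.9 − 10.0)/2 = 2.45 ft; q_4 = 1.54 × 4.52 × 2.45 = 17.05 ft³/s
w_5 = (19.3 − 13.3)/2 = 3 ft; q_5 = 1.76 × 3.26 × 3 = 17.21 ft³/s
w_6 = (21.2 − 14.9)/2 = 3.15 ft; q_6 = 0.94 × 1.70 × 3.15 = 5.034 ft³/s
w_7 = (21.2 − 19.3)/2 = 0.95 ft; q_7 = 0.94 × 1.29 × 0.95 = 1.152 ft³/s
Q = Σ qᵢ = 83.74 ft³/s

83.7 ft³/s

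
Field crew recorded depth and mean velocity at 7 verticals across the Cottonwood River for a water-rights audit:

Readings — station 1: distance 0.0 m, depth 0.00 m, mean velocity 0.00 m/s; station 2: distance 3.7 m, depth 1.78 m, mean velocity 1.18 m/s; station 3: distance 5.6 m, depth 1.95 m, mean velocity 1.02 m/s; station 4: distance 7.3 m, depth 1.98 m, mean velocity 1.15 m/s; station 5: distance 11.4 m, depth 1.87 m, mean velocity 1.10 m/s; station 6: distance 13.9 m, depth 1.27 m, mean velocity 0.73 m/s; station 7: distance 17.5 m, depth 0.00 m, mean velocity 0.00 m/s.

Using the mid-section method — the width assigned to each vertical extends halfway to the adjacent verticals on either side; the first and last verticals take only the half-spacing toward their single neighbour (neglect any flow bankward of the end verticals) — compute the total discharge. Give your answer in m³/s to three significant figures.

w_2 = (5.6 − 0.0)/2 = 2.8 m; q_2 = 1.18 × 1.78 × 2.8 = 5.881 m³/s
w_3 = (7.3 − 3.7)/2 = 1.8 m; q_3 = 1.02 × 1.95 × 1.8 = 3.580 m³/s
w_4 = (11.4 − 5.6)/2 = 2.9 m; q_4 = 1.15 × 1.98 × 2.9 = 6.603 m³/s
w_5 = (13.9 − 7.3)/2 = 3.3 m; q_5 = 1.10 × 1.87 × 3.3 = 6.788 m³/s
w_6 = (17.5 − 11.4)/2 = 3.05 m; q_6 = 0.73 × 1.27 × 3.05 = 2.828 m³/s
Stations 1, 7 contribute zero (depth or velocity is 0).
Q = Σ qᵢ = 25.68 m³/s

25.7 m³/s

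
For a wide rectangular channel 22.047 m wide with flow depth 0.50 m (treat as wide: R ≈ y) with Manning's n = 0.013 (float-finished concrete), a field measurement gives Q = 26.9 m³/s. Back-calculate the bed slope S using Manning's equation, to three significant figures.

A = b·y = 22.047 × 0.50 = 11.02 m²
Wide channel: R ≈ y = 0.50 m
S = (Q·n / (1·A·R^(2/3)))² = (26.9×0.013 / (1×11.02×0.6300))² = 0.002536

0.00254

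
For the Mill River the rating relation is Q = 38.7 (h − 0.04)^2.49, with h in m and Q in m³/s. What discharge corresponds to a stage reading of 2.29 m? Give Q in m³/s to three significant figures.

292 m³/s

Q = 38.7 × (2.29 − 0.04)^2.49 = 38.7 × 2.25^2.49 = 291.5 m³/s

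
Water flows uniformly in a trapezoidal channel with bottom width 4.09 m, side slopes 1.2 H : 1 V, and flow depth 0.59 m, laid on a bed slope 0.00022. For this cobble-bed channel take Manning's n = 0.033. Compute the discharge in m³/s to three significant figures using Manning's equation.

A = (b + z·y)·y = (4.09 + 1.2×0.59)×0.59 = 2.831 m²
P = b + 2y√(1+z²) = 4.09 + 2×0.59×√(1+1.2²) = 5.933 m
R = A/P = 2.831/5.933 = 0.4771 m
Q = (1/n)·A·R^(2/3)·S^(1/2) = (1/0.033) × 2.831 × 0.4771^(2/3) × 0.00022^(1/2) = 0.7769 m³/s

0.777 m³/s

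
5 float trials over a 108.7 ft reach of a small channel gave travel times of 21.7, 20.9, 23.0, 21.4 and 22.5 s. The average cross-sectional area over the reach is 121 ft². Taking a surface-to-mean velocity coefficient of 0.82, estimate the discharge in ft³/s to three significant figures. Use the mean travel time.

t̄ = (21.7 + 20.9 + 23.0 + 21.4 + 22.5) / 5 = 21.9 s
v_surface = L / t̄ = 108.7 / 21.9 = 4.963 ft/s
v_mean = 0.82 × 4.963 = 4.070 ft/s
Q = A × v_mean = 121 × 4.070 = 492.5 ft³/s

492 ft³/s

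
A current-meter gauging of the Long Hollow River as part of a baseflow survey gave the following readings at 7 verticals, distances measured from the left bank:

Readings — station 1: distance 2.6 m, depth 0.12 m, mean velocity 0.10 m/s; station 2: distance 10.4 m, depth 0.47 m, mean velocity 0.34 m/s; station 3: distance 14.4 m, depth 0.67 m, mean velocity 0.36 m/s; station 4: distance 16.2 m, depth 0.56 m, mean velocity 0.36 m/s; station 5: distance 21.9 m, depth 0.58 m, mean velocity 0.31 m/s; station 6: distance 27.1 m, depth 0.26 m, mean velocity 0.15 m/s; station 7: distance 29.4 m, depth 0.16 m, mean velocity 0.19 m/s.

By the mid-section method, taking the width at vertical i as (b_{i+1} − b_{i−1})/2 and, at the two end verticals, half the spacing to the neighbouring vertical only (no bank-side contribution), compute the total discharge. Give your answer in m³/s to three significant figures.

3.61 m³/s

w_1 = (10.4 − 2.6)/2 = 3.9 m; q_1 = 0.10 × 0.12 × 3.9 = 0.04680 m³/s
w_2 = (14.4 − 2.6)/2 = 5.9 m; q_2 = 0.34 × 0.47 × 5.9 = 0.9428 m³/s
w_3 = (16.2 − 10.4)/2 = 2.9 m; q_3 = 0.36 × 0.67 × 2.9 = 0.6995 m³/s
w_4 = (21.9 − 14.4)/2 = 3.75 m; q_4 = 0.36 × 0.56 × 3.75 = 0.7560 m³/s
w_5 = (27.1 − 16.2)/2 = 5.45 m; q_5 = 0.31 × 0.58 × 5.45 = 0.9799 m³/s
w_6 = (29.4 − 21.9)/2 = 3.75 m; q_6 = 0.15 × 0.26 × 3.75 = 0.1463 m³/s
w_7 = (29.4 − 27.1)/2 = 1.15 m; q_7 = 0.19 × 0.16 × 1.15 = 0.03496 m³/s
Q = Σ qᵢ = 3.606 m³/s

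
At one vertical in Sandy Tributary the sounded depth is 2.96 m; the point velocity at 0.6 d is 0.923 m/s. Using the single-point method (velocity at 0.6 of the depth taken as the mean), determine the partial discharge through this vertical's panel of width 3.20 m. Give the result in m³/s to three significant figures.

v̄ = v₀.₆ = 0.923 m/s
q = v̄ × d × w = 0.9230 × 2.96 × 3.20 = 8.743 m³/s

8.74 m³/s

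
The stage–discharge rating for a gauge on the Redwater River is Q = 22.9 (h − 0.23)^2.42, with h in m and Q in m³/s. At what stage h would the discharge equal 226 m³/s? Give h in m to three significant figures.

h − h₀ = (Q/C)^(1/b) = (226/22.9)^(1/2.42) = 2.575 m
h = 0.23 + 2.575 = 2.805 m

2.81 m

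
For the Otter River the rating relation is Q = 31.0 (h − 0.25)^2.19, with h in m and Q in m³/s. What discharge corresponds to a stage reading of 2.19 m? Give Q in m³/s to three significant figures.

Q = 31.0 × (2.19 − 0.25)^2.19 = 31.0 × 1.94^2.19 = 132.3 m³/s

132 m³/s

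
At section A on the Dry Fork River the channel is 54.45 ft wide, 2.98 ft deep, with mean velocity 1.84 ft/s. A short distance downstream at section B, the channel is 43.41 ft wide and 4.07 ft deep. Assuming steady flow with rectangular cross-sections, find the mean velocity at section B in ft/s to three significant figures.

Q = A₁V₁ = (54.45×2.98) × 1.84 = 298.6 ft³/s
A₂ = 43.41 × 4.07 = 176.7 ft²
V₂ = Q/A₂ = 298.6/176.7 = 1.690 ft/s

1.69 ft/s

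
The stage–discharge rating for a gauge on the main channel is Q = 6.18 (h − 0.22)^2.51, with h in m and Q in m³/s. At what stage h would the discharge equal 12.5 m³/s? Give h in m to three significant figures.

1.54 m

h − h₀ = (Q/C)^(1/b) = (12.5/6.18)^(1/2.51) = 1.324 m
h = 0.22 + 1.324 = 1.544 m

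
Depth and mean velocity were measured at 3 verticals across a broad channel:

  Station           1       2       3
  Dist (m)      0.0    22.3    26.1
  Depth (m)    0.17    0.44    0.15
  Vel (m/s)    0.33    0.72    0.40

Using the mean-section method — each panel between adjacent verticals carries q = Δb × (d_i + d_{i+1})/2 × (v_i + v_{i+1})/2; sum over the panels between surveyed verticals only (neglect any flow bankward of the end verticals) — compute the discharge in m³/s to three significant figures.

Panel 1-2: Δb = 22.3 m, d̄ = (0.17+0.44)/2 = 0.305, v̄ = (0.33+0.72)/2 = 0.525 → q = 22.3×0.305×0.525 = 3.571 m³/s
Panel 2-3: Δb = 3.8 m, d̄ = (0.44+0.15)/2 = 0.295, v̄ = (0.72+0.40)/2 = 0.56 → q = 3.8×0.295×0.56 = 0.6278 m³/s
Q = Σ q = 4.199 m³/s

4.20 m³/s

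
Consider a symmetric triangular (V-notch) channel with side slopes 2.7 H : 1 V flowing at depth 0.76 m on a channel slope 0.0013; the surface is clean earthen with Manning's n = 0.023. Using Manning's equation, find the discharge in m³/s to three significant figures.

1.23 m³/s

A = z·y² = 2.7×0.76² = 1.560 m²
P = 2y√(1+z²) = 2×0.76×√(1+2.7²) = 4.376 m
R = A/P = 1.560/4.376 = 0.3563 m
Q = (1/n)·A·R^(2/3)·S^(1/2) = (1/0.023) × 1.560 × 0.3563^(2/3) × 0.0013^(1/2) = 1.229 m³/s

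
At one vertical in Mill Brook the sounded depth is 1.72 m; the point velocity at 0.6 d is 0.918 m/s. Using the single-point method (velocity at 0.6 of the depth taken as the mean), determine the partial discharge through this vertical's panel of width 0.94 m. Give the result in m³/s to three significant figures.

v̄ = v₀.₆ = 0.918 m/s
q = v̄ × d × w = 0.9180 × 1.72 × 0.94 = 1.484 m³/s

1.48 m³/s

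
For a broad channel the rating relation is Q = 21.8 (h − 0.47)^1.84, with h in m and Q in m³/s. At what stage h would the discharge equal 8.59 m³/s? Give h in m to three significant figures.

h − h₀ = (Q/C)^(1/b) = (8.59/21.8)^(1/1.84) = 0.6028 m
h = 0.47 + 0.6028 = 1.073 m

1.07 m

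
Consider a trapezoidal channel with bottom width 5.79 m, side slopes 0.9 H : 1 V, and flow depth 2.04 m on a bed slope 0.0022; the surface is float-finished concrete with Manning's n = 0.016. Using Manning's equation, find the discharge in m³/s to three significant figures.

A = (b + z·y)·y = (5.79 + 0.9×2.04)×2.04 = 15.56 m²
P = b + 2y√(1+z²) = 5.79 + 2×2.04×√(1+0.9²) = 11.28 m
R = A/P = 15.56/11.28 = 1.379 m
Q = (1/n)·A·R^(2/3)·S^(1/2) = (1/0.016) × 15.56 × 1.379^(2/3) × 0.0022^(1/2) = 56.51 m³/s

56.5 m³/s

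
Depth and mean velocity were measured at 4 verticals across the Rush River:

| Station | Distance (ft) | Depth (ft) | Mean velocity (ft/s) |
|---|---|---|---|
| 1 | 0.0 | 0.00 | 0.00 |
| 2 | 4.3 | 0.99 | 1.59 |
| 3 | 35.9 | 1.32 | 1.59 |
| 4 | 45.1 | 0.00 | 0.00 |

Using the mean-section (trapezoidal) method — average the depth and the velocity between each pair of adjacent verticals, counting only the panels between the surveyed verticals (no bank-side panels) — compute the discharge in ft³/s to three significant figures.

64.6 ft³/s

Panel 1-2: Δb = 4.3 ft, d̄ = (0.00+0.99)/2 = 0.495, v̄ = (0.00+1.59)/2 = 0.795 → q = 4.3×0.495×0.795 = 1.692 ft³/s
Panel 2-3: Δb = 31.6 ft, d̄ = (0.99+1.32)/2 = 1.155, v̄ = (1.59+1.59)/2 = 1.59 → q = 31.6×1.155×1.59 = 58.03 ft³/s
Panel 3-4: Δb = 9.2 ft, d̄ = (1.32+0.00)/2 = 0.66, v̄ = (1.59+0.00)/2 = 0.795 → q = 9.2×0.66×0.795 = 4.827 ft³/s
Q = Σ q = 64.55 ft³/s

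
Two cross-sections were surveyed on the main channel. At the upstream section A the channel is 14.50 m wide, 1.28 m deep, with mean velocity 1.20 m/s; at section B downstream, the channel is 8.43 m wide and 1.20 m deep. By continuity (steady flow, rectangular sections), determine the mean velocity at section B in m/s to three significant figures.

2.20 m/s

Q = A₁V₁ = (14.50×1.28) × 1.20 = 22.27 m³/s
A₂ = 8.43 × 1.20 = 10.12 m²
V₂ = Q/A₂ = 22.27/10.12 = 2.202 m/s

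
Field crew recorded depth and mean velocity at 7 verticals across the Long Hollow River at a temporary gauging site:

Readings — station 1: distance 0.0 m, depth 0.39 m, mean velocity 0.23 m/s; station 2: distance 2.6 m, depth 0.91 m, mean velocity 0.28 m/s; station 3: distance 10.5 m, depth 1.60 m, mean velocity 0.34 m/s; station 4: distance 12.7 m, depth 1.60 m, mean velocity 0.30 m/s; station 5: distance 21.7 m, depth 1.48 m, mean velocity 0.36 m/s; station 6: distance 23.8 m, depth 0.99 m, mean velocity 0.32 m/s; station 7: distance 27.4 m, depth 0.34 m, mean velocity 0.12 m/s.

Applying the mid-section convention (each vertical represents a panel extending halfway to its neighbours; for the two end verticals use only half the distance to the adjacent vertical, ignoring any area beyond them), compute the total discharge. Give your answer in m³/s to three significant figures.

w_1 = (2.6 − 0.0)/2 = 1.3 m; q_1 = 0.23 × 0.39 × 1.3 = 0.1166 m³/s
w_2 = (10.5 − 0.0)/2 = 5.25 m; q_2 = 0.28 × 0.91 × 5.25 = 1.338 m³/s
w_3 = (12.7 − 2.6)/2 = 5.05 m; q_3 = 0.34 × 1.60 × 5.05 = 2.747 m³/s
w_4 = (21.7 − 10.5)/2 = 5.6 m; q_4 = 0.30 × 1.60 × 5.6 = 2.688 m³/s
w_5 = (23.8 − 12.7)/2 = 5.55 m; q_5 = 0.36 × 1.48 × 5.55 = 2.957 m³/s
w_6 = (27.4 − 21.7)/2 = 2.85 m; q_6 = 0.32 × 0.99 × 2.85 = 0.9029 m³/s
w_7 = (27.4 − 23.8)/2 = 1.8 m; q_7 = 0.12 × 0.34 × 1.8 = 0.07344 m³/s
Q = Σ qᵢ = 10.82 m³/s

10.8 m³/s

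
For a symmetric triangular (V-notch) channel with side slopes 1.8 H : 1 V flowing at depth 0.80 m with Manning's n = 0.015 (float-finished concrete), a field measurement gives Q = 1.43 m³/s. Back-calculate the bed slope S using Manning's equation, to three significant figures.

A = z·y² = 1.8×0.80² = 1.152 m²
P = 2y√(1+z²) = 2×0.80×√(1+1.8²) = 3.295 m
R = A/P = 1.152/3.295 = 0.3497 m
S = (Q·n / (1·A·R^(2/3)))² = (1.43×0.015 / (1×1.152×0.4963))² = 0.001407

0.00141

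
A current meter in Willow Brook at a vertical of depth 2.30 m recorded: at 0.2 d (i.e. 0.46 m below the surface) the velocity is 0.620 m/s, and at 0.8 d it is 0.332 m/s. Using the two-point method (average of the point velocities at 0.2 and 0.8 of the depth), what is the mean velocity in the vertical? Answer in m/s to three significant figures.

v̄ = (0.620 + 0.332) / 2 = 0.4760 m/s

0.476 m/s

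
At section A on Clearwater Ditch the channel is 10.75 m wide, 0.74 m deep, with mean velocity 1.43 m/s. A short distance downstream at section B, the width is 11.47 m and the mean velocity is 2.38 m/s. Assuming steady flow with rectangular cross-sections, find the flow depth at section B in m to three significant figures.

0.417 m

Q = A₁V₁ = (10.75×0.74) × 1.43 = 11.38 m³/s
d₂ = Q/(b₂ V₂) = 11.38/(11.47×2.38) = 0.4167 m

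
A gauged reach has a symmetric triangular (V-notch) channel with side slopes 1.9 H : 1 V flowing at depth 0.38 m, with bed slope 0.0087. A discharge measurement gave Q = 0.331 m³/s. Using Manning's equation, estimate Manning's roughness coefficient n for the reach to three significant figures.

0.0236

A = z·y² = 1.9×0.38² = 0.2744 m²
P = 2y√(1+z²) = 2×0.38×√(1+1.9²) = 1.632 m
R = A/P = 0.2744/1.632 = 0.1681 m
n = (1/Q)·A·R^(2/3)·S^(1/2) = (1/0.331) × 0.2744 × 0.3046 × 0.09327 = 0.02355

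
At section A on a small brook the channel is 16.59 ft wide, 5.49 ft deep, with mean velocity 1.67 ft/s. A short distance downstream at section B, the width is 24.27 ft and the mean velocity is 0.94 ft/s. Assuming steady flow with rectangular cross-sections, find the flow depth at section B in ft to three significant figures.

Q = A₁V₁ = (16.59×5.49) × 1.67 = 152.1 ft³/s
d₂ = Q/(b₂ V₂) = 152.1/(24.27×0.94) = 6.667 ft

6.67 ft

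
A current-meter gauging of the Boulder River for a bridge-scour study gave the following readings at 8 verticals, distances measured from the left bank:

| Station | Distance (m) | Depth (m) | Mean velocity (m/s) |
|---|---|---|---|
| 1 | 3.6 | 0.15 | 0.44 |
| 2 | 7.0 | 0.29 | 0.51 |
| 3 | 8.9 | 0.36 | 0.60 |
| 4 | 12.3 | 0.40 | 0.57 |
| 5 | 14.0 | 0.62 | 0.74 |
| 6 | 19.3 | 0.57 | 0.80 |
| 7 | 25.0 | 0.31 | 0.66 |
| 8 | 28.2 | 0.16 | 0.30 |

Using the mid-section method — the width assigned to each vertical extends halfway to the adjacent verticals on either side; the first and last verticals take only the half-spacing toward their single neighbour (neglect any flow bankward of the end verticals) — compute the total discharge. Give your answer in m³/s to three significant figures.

w_1 = (7.0 − 3.6)/2 = 1.7 m; q_1 = 0.44 × 0.15 × 1.7 = 0.1122 m³/s
w_2 = (8.9 − 3.6)/2 = 2.65 m; q_2 = 0.51 × 0.29 × 2.65 = 0.3919 m³/s
w_3 = (12.3 − 7.0)/2 = 2.65 m; q_3 = 0.60 × 0.36 × 2.65 = 0.5724 m³/s
w_4 = (14.0 − 8.9)/2 = 2.55 m; q_4 = 0.57 × 0.40 × 2.55 = 0.5814 m³/s
w_5 = (19.3 − 12.3)/2 = 3.5 m; q_5 = 0.74 × 0.62 × 3.5 = 1.606 m³/s
w_6 = (25.0 − 14.0)/2 = 5.5 m; q_6 = 0.80 × 0.57 × 5.5 = 2.508 m³/s
w_7 = (28.2 − 19.3)/2 = 4.45 m; q_7 = 0.66 × 0.31 × 4.45 = 0.9105 m³/s
w_8 = (28.2 − 25.0)/2 = 1.6 m; q_8 = 0.30 × 0.16 × 1.6 = 0.07680 m³/s
Q = Σ qᵢ = 6.759 m³/s

6.76 m³/s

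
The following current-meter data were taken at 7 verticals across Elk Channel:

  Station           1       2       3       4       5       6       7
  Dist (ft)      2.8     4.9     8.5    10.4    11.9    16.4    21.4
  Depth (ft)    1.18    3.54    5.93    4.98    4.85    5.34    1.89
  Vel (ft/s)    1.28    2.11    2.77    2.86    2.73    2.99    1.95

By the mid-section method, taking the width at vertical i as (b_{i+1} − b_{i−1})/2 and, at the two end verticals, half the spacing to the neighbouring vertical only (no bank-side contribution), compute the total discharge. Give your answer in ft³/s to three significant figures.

w_1 = (4.9 − 2.8)/2 = 1.05 ft; q_1 = 1.28 × 1.18 × 1.05 = 1.586 ft³/s
w_2 = (8.5 − 2.8)/2 = 2.85 ft; q_2 = 2.11 × 3.54 × 2.85 = 21.29 ft³/s
w_3 = (10.4 − 4.9)/2 = 2.75 ft; q_3 = 2.77 × 5.93 × 2.75 = 45.17 ft³/s
w_4 = (11.9 − 8.5)/2 = 1.7 ft; q_4 = 2.86 × 4.98 × 1.7 = 24.21 ft³/s
w_5 = (16.4 − 10.4)/2 = 3 ft; q_5 = 2.73 × 4.85 × 3 = 39.72 ft³/s
w_6 = (21.4 − 11.9)/2 = 4.75 ft; q_6 = 2.99 × 5.34 × 4.75 = 75.84 ft³/s
w_7 = (21.4 − 16.4)/2 = 2.5 ft; q_7 = 1.95 × 1.89 × 2.5 = 9.214 ft³/s
Q = Σ qᵢ = 217.0 ft³/s

217 ft³/s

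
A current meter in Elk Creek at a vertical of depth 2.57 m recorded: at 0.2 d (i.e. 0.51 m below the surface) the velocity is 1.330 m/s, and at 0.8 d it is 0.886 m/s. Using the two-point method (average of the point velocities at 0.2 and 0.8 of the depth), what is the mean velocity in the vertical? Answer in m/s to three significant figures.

1.11 m/s

v̄ = (1.330 + 0.886) / 2 = 1.108 m/s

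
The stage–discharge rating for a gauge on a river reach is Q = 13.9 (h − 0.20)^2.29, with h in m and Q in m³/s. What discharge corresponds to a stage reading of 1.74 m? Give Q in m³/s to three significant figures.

37.4 m³/s

Q = 13.9 × (1.74 − 0.20)^2.29 = 13.9 × 1.54^2.29 = 37.36 m³/s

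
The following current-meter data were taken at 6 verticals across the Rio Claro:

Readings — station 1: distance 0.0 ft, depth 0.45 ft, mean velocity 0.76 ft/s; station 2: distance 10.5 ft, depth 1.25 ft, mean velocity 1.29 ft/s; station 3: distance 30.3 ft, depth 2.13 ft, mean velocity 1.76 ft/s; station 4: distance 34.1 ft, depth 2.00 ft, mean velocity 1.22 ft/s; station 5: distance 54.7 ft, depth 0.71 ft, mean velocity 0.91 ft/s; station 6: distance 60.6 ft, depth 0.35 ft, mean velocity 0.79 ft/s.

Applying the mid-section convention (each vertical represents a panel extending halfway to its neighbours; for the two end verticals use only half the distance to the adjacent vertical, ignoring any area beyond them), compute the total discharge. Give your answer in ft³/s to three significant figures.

w_1 = (10.5 − 0.0)/2 = 5.25 ft; q_1 = 0.76 × 0.45 × 5.25 = 1.796 ft³/s
w_2 = (30.3 − 0.0)/2 = 15.15 ft; q_2 = 1.29 × 1.25 × 15.15 = 24.43 ft³/s
w_3 = (34.1 − 10.5)/2 = 11.8 ft; q_3 = 1.76 × 2.13 × 11.8 = 44.24 ft³/s
w_4 = (54.7 − 30.3)/2 = 12.2 ft; q_4 = 1.22 × 2.00 × 12.2 = 29.77 ft³/s
w_5 = (60.6 − 34.1)/2 = 13.25 ft; q_5 = 0.91 × 0.71 × 13.25 = 8.561 ft³/s
w_6 = (60.6 − 54.7)/2 = 2.95 ft; q_6 = 0.79 × 0.35 × 2.95 = 0.8157 ft³/s
Q = Σ qᵢ = 109.6 ft³/s

110 ft³/s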